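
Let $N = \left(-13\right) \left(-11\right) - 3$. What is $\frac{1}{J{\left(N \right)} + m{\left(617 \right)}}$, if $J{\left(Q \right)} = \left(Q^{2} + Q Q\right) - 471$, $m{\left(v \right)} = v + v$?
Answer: $\frac{1}{39963} \approx 2.5023 \cdot 10^{-5}$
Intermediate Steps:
$m{\left(v \right)} = 2 v$
$N = 140$ ($N = 143 - 3 = 140$)
$J{\left(Q \right)} = -471 + 2 Q^{2}$ ($J{\left(Q \right)} = \left(Q^{2} + Q^{2}\right) - 471 = 2 Q^{2} - 471 = -471 + 2 Q^{2}$)
$\frac{1}{J{\left(N \right)} + m{\left(617 \right)}} = \frac{1}{\left(-471 + 2 \cdot 140^{2}\right) + 2 \cdot 617} = \frac{1}{\left(-471 + 2 \cdot 19600\right) + 1234} = \frac{1}{\left(-471 + 39200\right) + 1234} = \frac{1}{38729 + 1234} = \frac{1}{39963}$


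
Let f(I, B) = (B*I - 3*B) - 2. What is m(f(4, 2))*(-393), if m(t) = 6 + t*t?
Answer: -2358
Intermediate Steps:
f(I, B) = -2 - 3*B + B*I (f(I, B) = (-3*B + B*I) - 2 = -2 - 3*B + B*I)
m(t) = 6 + t²
m(f(4, 2))*(-393) = (6 + (-2 - 3*2 + 2*4)²)*(-393) = (6 + (-2 - 6 + 8)²)*(-393) = (6 + 0²)*(-393) = (6 + 0)*(-393) = 6*(-393) = -2358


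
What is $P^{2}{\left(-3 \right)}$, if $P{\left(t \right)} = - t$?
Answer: $9$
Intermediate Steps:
$P^{2}{\left(-3 \right)} = \left(\left(-1\right) \left(-3\right)\right)^{2} = 3^{2} = 9$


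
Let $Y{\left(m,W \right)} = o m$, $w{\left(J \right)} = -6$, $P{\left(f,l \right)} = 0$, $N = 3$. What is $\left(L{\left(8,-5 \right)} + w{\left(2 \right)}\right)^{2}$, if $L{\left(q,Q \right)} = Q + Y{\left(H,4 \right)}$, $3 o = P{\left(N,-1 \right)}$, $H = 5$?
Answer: $121$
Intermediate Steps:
$o = 0$ ($o = \frac{1}{3} \cdot 0 = 0$)
$Y{\left(m,W \right)} = 0$ ($Y{\left(m,W \right)} = 0 m = 0$)
$L{\left(q,Q \right)} = Q$ ($L{\left(q,Q \right)} = Q + 0 = Q$)
$\left(L{\left(8,-5 \right)} + w{\left(2 \right)}\right)^{2} = \left(-5 - 6\right)^{2} = \left(-11\right)^{2} = 121$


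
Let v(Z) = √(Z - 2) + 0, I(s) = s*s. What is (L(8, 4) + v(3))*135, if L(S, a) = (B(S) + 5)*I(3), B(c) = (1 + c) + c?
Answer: 26865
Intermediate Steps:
B(c) = 1 + 2*c
I(s) = s²
L(S, a) = 54 + 18*S (L(S, a) = ((1 + 2*S) + 5)*3² = (6 + 2*S)*9 = 54 + 18*S)
v(Z) = √(-2 + Z) (v(Z) = √(-2 + Z) + 0 = √(-2 + Z))
(L(8, 4) + v(3))*135 = ((54 + 18*8) + √(-2 + 3))*135 = ((54 + 144) + √1)*135 = (198 + 1)*135 = 199*135 = 26865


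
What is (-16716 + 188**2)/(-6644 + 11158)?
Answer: 9314/2257 ≈ 4.1267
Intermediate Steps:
(-16716 + 188**2)/(-6644 + 11158) = (-16716 + 35344)/4514 = 18628*(1/4514) = 9314/2257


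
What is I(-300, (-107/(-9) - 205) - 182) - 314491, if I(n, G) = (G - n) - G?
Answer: -314191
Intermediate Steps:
I(n, G) = -n
I(-300, (-107/(-9) - 205) - 182) - 314491 = -1*(-300) - 314491 = 300 - 314491 = -314191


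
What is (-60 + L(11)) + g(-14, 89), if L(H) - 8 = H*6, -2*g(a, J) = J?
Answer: -61/2 ≈ -30.500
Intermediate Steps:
g(a, J) = -J/2
L(H) = 8 + 6*H (L(H) = 8 + H*6 = 8 + 6*H)
(-60 + L(11)) + g(-14, 89) = (-60 + (8 + 6*11)) - 1/2*89 = (-60 + (8 + 66)) - 89/2 = (-60 + 74) - 89/2 = 14 - 89/2 = -61/2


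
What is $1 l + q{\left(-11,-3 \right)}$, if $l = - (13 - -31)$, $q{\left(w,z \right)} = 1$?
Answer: $-43$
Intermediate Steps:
$l = -44$ ($l = - (13 + 31) = \left(-1\right) 44 = -44$)
$1 l + q{\left(-11,-3 \right)} = 1 \left(-44\right) + 1 = -44 + 1 = -43$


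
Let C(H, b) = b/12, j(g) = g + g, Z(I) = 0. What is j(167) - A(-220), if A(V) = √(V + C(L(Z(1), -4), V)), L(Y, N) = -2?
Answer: 334 - I*√2145/3 ≈ 334.0 - 15.438*I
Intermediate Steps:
j(g) = 2*g
C(H, b) = b/12 (C(H, b) = b*(1/12) = b/12)
A(V) = √39*√V/6 (A(V) = √(V + V/12) = √(13*V/12) = √39*√V/6)
j(167) - A(-220) = 2*167 - √39*√(-220)/6 = 334 - √39*2*I*√55/6 = 334 - I*√2145/3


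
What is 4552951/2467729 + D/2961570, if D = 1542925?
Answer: 3458280772079/1461670434906 ≈ 2.3660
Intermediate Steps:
4552951/2467729 + D/2961570 = 4552951/2467729 + 1542925/2961570 = 4552951*(1/2467729) + 1542925*(1/2961570) = 4552951/2467729 + 308585/592314 = 3458280772079/1461670434906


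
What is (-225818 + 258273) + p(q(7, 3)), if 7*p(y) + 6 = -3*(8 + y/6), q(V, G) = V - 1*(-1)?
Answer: 227151/7 ≈ 32450.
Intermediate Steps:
q(V, G) = 1 + V (q(V, G) = V + 1 = 1 + V)
p(y) = -30/7 - y/14 (p(y) = -6/7 + (-3*(8 + y/6))/7 = -6/7 + (-24 - y/2)/7 = -6/7 + (-24/7 - y/14) = -30/7 - y/14)
(-225818 + 258273) + p(q(7, 3)) = (-225818 + 258273) + (-30/7 - (1 + 7)/14) = 32455 + (-30/7 - 1/14*8) = 32455 + (-30/7 - 4/7) = 32455 - 34/7 = 227151/7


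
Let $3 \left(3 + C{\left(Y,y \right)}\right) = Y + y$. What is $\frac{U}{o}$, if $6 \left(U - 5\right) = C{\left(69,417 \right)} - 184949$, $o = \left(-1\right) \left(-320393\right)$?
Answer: $- \frac{92380}{961179} \approx -0.096111$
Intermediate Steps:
$C{\left(Y,y \right)} = -3 + \frac{Y}{3} + \frac{y}{3}$ ($C{\left(Y,y \right)} = -3 + \frac{Y + y}{3} = -3 + \left(\frac{Y}{3} + \frac{y}{3}\right) = -3 + \frac{Y}{3} + \frac{y}{3}$)
$o = 320393$
$U = - \frac{92380}{3}$ ($U = 5 + \frac{\left(-3 + \frac{1}{3} \cdot 69 + \frac{1}{3} \cdot 417\right) - 184949}{6} = 5 + \frac{\left(-3 + 23 + 139\right) - 184949}{6} = 5 + \frac{159 - 184949}{6} = 5 + \frac{1}{6} \left(-184790\right) = 5 - \frac{92395}{3} = - \frac{92380}{3} \approx -30793.0$)
$\frac{U}{o} = - \frac{92380}{3 \cdot 320393} = \left(- \frac{92380}{3}\right) \frac{1}{320393} = - \frac{92380}{961179}$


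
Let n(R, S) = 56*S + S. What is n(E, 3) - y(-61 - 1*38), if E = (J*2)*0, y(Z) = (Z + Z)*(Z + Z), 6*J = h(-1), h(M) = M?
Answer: -39033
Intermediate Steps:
J = -⅙ (J = (⅙)*(-1) = -⅙ ≈ -0.16667)
y(Z) = 4*Z² (y(Z) = (2*Z)*(2*Z) = 4*Z²)
E = 0 (E = -⅙*2*0 = -⅓*0 = 0)
n(R, S) = 57*S
n(E, 3) - y(-61 - 1*38) = 57*3 - 4*(-61 - 1*38)² = 171 - 4*(-61 - 38)² = 171 - 4*(-99)² = 171 - 4*9801 = 171 - 1*39204 = 171 - 39204 = -39033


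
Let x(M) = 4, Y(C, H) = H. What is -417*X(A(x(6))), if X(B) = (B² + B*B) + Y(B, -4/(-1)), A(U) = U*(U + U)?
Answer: -855684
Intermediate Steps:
A(U) = 2*U² (A(U) = U*(2*U) = 2*U²)
X(B) = 4 + 2*B² (X(B) = (B² + B*B) - 4/(-1) = (B² + B²) - 4*(-1) = 2*B² + 4 = 4 + 2*B²)
-417*X(A(x(6))) = -417*(4 + 2*(2*4²)²) = -417*(4 + 2*(2*16)²) = -417*(4 + 2*32²) = -417*(4 + 2*1024) = -417*(4 + 2048) = -417*2052 = -855684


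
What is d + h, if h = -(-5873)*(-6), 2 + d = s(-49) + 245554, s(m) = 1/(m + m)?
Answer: 20610771/98 ≈ 2.1031e+5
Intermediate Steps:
s(m) = 1/(2*m)
d = 24064095/98 (d = -2 + ((½)/(-49) + 245554) = -2 + ((½)*(-1/49) + 245554) = -2 + (-1/98 + 245554) = -2 + 24064291/98 = 24064095/98 ≈ 2.4555e+5)
h = -35238 (h = -5873*6 = -35238)
d + h = 24064095/98 - 35238 = 20610771/98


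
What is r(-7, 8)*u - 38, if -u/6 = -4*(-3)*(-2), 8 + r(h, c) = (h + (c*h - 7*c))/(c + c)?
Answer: -2261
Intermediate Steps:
r(h, c) = -8 + (h - 7*c + c*h)/(2*c) (r(h, c) = -8 + (h + (c*h - 7*c))/(c + c) = -8 + (h + (-7*c + c*h))/((2*c)) = -8 + (h - 7*c + c*h)*(1/(2*c)) = -8 + (h - 7*c + c*h)/(2*c))
u = 144 (u = -6*(-4*(-3))*(-2) = -72*(-2) = -6*(-24) = 144)
r(-7, 8)*u - 38 = ((1/2)*(-7 + 8*(-23 - 7))/8)*144 - 38 = ((1/2)*(1/8)*(-7 + 8*(-30)))*144 - 38 = ((1/2)*(1/8)*(-7 - 240))*144 - 38 = ((1/2)*(1/8)*(-247))*144 - 38 = -247/16*144 - 38 = -2223 - 38 = -2261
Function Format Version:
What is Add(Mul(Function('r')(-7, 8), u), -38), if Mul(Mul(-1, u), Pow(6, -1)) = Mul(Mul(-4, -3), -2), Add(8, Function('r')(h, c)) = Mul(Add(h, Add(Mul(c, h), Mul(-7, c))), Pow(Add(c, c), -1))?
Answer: -2261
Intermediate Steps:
Function('r')(h, c) = Add(-8, Mul(Rational(1, 2), Pow(c, -1), Add(h, Mul(-7, c), Mul(c, h)))) (Function('r')(h, c) = Add(-8, Mul(Add(h, Add(Mul(c, h), Mul(-7, c))), Pow(Add(c, c), -1))) = Add(-8, Mul(Add(h, Add(Mul(-7, c), Mul(c, h))), Pow(Mul(2, c), -1))) = Add(-8, Mul(Add(h, Mul(-7, c), Mul(c, h)), Mul(Rational(1, 2), Pow(c, -1)))) = Add(-8, Mul(Rational(1, 2), Pow(c, -1), Add(h, Mul(-7, c), Mul(c, h)))))
u = 144 (u = Mul(-6, Mul(Mul(-4, -3), -2)) = Mul(-6, Mul(12, -2)) = Mul(-6, -24) = 144)
Add(Mul(Function('r')(-7, 8), u), -38) = Add(Mul(Mul(Rational(1, 2), Pow(8, -1), Add(-7, Mul(8, Add(-23, -7)))), 144), -38) = Add(Mul(Mul(Rational(1, 2), Rational(1, 8), Add(-7, Mul(8, -30))), 144), -38) = Add(Mul(Mul(Rational(1, 2), Rational(1, 8), Add(-7, -240)), 144), -38) = Add(Mul(Mul(Rational(1, 2), Rational(1, 8), -247), 144), -38) = Add(Mul(Rational(-247, 16), 144), -38) = Add(-2223, -38) = -2261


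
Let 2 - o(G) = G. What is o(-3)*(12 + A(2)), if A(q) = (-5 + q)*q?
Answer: 30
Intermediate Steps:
o(G) = 2 - G
A(q) = q*(-5 + q)
o(-3)*(12 + A(2)) = (2 - 1*(-3))*(12 + 2*(-5 + 2)) = (2 + 3)*(12 + 2*(-3)) = 5*(12 - 6) = 5*6 = 30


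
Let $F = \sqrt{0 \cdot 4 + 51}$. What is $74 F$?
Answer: $74 \sqrt{51} \approx 528.47$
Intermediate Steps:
$F = \sqrt{51}$ ($F = \sqrt{0 + 51} = \sqrt{51} \approx 7.1414$)
$74 F = 74 \sqrt{51}$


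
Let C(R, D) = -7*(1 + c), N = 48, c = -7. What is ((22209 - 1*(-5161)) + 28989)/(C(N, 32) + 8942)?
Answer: 56359/8984 ≈ 6.2733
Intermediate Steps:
C(R, D) = 42 (C(R, D) = -7*(1 - 7) = -7*(-6) = 42)
((22209 - 1*(-5161)) + 28989)/(C(N, 32) + 8942) = ((22209 - 1*(-5161)) + 28989)/(42 + 8942) = ((22209 + 5161) + 28989)/8984 = (27370 + 28989)*(1/8984) = 56359*(1/8984) = 56359/8984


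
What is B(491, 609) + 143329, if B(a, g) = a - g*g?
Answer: -227061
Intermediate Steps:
B(a, g) = a - g**2
B(491, 609) + 143329 = (491 - 1*609**2) + 143329 = (491 - 1*370881) + 143329 = (491 - 370881) + 143329 = -370390 + 143329 = -227061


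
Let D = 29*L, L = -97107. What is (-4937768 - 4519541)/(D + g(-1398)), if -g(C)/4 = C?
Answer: 9457309/2810511 ≈ 3.3650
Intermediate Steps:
g(C) = -4*C
D = -2816103 (D = 29*(-97107) = -2816103)
(-4937768 - 4519541)/(D + g(-1398)) = (-4937768 - 4519541)/(-2816103 - 4*(-1398)) = -9457309/(-2816103 + 5592) = -9457309/(-2810511) = -9457309*(-1/2810511) = 9457309/2810511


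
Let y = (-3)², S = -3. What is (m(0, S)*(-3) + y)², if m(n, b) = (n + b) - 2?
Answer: 576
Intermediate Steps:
m(n, b) = -2 + b + n (m(n, b) = (b + n) - 2 = -2 + b + n)
y = 9
(m(0, S)*(-3) + y)² = ((-2 - 3 + 0)*(-3) + 9)² = (-5*(-3) + 9)² = (15 + 9)² = 24² = 576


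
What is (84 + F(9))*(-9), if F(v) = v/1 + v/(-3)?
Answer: -810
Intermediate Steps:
F(v) = 2*v/3 (F(v) = v*1 + v*(-⅓) = v - v/3 = 2*v/3)
(84 + F(9))*(-9) = (84 + (⅔)*9)*(-9) = (84 + 6)*(-9) = 90*(-9) = -810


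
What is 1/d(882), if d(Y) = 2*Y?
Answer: 1/1764 ≈ 0.00056689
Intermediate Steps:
1/d(882) = 1/(2*882) = 1/1764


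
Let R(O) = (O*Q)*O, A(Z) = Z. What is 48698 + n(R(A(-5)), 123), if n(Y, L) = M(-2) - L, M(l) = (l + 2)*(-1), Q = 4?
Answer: 48575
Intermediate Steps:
M(l) = -2 - l (M(l) = (2 + l)*(-1) = -2 - l)
R(O) = 4*O**2 (R(O) = (O*4)*O = (4*O)*O = 4*O**2)
n(Y, L) = -L (n(Y, L) = (-2 - 1*(-2)) - L = (-2 + 2) - L = 0 - L = -L)
48698 + n(R(A(-5)), 123) = 48698 - 1*123 = 48698 - 123 = 48575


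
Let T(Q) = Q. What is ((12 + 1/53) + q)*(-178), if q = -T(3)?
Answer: -85084/53 ≈ -1605.4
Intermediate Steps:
q = -3 (q = -1*3 = -3)
((12 + 1/53) + q)*(-178) = ((12 + 1/53) - 3)*(-178) = (637/53 - 3)*(-178) = (478/53)*(-178) = -85084/53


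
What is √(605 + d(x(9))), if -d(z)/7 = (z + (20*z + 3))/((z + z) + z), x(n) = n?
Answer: √4997/3 ≈ 23.563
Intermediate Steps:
d(z) = -7*(3 + 21*z)/(3*z) (d(z) = -7*(z + (20*z + 3))/((z + z) + z) = -7*(z + (3 + 20*z))/(2*z + z) = -7*(3 + 21*z)/(3*z))
√(605 + d(x(9))) = √(605 + (-49 - 7/9)) = √(605 - 448/9) = √(4997/9) = √4997/3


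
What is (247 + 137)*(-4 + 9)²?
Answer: 9600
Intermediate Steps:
(247 + 137)*(-4 + 9)² = 384*5² = 384*25 = 9600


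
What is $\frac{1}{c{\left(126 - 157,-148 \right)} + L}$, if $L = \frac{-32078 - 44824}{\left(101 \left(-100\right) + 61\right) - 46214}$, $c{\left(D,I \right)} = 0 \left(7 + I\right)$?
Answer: $\frac{18751}{25634} \approx 0.73149$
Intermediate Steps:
$c{\left(D,I \right)} = 0$
$L = \frac{25634}{18751}$ ($L = - \frac{76902}{\left(-10100 + 61\right) - 46214} = - \frac{76902}{-10039 - 46214} = - \frac{76902}{-56253} = \left(-76902\right) \left(- \frac{1}{56253}\right) = \frac{25634}{18751} \approx 1.3671$)
$\frac{1}{c{\left(126 - 157,-148 \right)} + L} = \frac{1}{0 + \frac{25634}{18751}} = \frac{1}{\frac{25634}{18751}} = \frac{18751}{25634}$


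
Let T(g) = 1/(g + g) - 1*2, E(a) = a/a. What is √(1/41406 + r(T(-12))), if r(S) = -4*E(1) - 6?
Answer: I*√17144526954/41406 ≈ 3.1623*I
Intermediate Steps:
E(a) = 1
T(g) = -2 + 1/(2*g) (T(g) = 1/(2*g) - 2 = -2 + 1/(2*g))
r(S) = -10 (r(S) = -4*1 - 6 = -4 - 6 = -10)
√(1/41406 + r(T(-12))) = √(1/41406 - 10) = √(-414059/41406) = I*√17144526954/41406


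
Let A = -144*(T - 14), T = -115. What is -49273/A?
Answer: -49273/18576 ≈ -2.6525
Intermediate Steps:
A = 18576 (A = -144*(-115 - 14) = -144*(-129) = 18576)
-49273/A = -49273/18576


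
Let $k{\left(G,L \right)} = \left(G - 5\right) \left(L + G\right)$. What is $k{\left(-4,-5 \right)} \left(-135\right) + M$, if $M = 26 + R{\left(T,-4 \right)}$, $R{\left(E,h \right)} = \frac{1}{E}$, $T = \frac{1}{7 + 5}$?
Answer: $-10897$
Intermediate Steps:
$T = \frac{1}{12} \approx 0.083333$
$k{\left(G,L \right)} = \left(-5 + G\right) \left(G + L\right)$
$M = 38$ ($M = 26 + \frac{1}{\frac{1}{12}} = 26 + 12 = 38$)
$k{\left(-4,-5 \right)} \left(-135\right) + M = \left(\left(-4\right)^{2} - -20 - -25 - -20\right) \left(-135\right) + 38 = \left(16 + 20 + 25 + 20\right) \left(-135\right) + 38 = 81 \left(-135\right) + 38 = -10935 + 38 = -10897$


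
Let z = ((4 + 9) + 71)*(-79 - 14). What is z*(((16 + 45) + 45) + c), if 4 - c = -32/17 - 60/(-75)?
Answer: -73760904/85 ≈ -8.6778e+5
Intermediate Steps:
c = 432/85 (c = 4 - (-32/17 - 60/(-75)) = 4 - (-32*1/17 - 60*(-1/75)) = 4 - (-32/17 + 4/5) = 4 - 1*(-92/85) = 4 + 92/85 = 432/85 ≈ 5.0824)
z = -7812 (z = (13 + 71)*(-93) = 84*(-93) = -7812)
z*(((16 + 45) + 45) + c) = -7812*(((16 + 45) + 45) + 432/85) = -7812*((61 + 45) + 432/85) = -7812*(106 + 432/85) = -7812*9442/85 = -73760904/85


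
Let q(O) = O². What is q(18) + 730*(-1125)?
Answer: -820926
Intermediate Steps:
q(18) + 730*(-1125) = 18² + 730*(-1125) = 324 - 821250 = -820926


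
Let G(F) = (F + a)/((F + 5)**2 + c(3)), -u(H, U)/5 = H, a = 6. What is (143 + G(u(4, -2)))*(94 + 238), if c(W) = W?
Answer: 2704970/57 ≈ 47456.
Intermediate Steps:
u(H, U) = -5*H
G(F) = (6 + F)/(3 + (5 + F)**2) (G(F) = (F + 6)/((F + 5)**2 + 3) = (6 + F)/((5 + F)**2 + 3) = (6 + F)/(3 + (5 + F)**2))
(143 + G(u(4, -2)))*(94 + 238) = (143 + (6 - 5*4)/(3 + (5 - 5*4)**2))*(94 + 238) = (143 + (6 - 20)/(3 + (5 - 20)**2))*332 = (143 - 14/(3 + (-15)**2))*332 = (143 - 14/(3 + 225))*332 = (143 - 14/228)*332 = (143 + (1/228)*(-14))*332 = (143 - 7/114)*332 = (16295/114)*332 = 2704970/57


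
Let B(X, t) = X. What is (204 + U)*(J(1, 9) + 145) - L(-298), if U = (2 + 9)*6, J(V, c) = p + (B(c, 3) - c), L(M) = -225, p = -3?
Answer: 38565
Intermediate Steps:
J(V, c) = -3 (J(V, c) = -3 + (c - c) = -3 + 0 = -3)
U = 66 (U = 11*6 = 66)
(204 + U)*(J(1, 9) + 145) - L(-298) = (204 + 66)*(-3 + 145) - 1*(-225) = 270*142 + 225 = 38340 + 225 = 38565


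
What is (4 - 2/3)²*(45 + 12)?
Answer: 1900/3 ≈ 633.33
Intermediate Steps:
(4 - 2/3)²*(45 + 12) = (4 - 2*⅓)²*57 = (4 - ⅔)²*57 = (10/3)²*57 = (100/9)*57 = 1900/3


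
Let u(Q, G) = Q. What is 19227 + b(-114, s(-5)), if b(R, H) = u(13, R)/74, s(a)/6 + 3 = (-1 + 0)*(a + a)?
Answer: 1422811/74 ≈ 19227.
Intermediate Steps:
s(a) = -18 - 12*a (s(a) = -18 + 6*((-1 + 0)*(a + a)) = -18 + 6*(-2*a) = -18 - 12*a)
b(R, H) = 13/74
19227 + b(-114, s(-5)) = 19227 + 13/74 = 1422811/74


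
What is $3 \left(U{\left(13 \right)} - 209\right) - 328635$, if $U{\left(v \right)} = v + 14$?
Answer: $-329181$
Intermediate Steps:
$U{\left(v \right)} = 14 + v$
$3 \left(U{\left(13 \right)} - 209\right) - 328635 = 3 \left(\left(14 + 13\right) - 209\right) - 328635 = 3 \left(27 - 209\right) - 328635 = 3 \left(-182\right) - 328635 = -546 - 328635 = -329181$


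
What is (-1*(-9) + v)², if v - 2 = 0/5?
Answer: 121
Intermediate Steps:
v = 2 (v = 2 + 0/5 = 2 + 0*(⅕) = 2 + 0 = 2)
(-1*(-9) + v)² = (-1*(-9) + 2)² = (9 + 2)² = 11² = 121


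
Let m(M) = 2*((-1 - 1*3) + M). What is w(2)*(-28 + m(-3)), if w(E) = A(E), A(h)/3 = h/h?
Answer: -126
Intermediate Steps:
A(h) = 3 (A(h) = 3*(h/h) = 3*1 = 3)
w(E) = 3
m(M) = -8 + 2*M (m(M) = 2*((-1 - 3) + M) = 2*(-4 + M) = -8 + 2*M)
w(2)*(-28 + m(-3)) = 3*(-28 + (-8 + 2*(-3))) = 3*(-28 + (-8 - 6)) = 3*(-28 - 14) = 3*(-42) = -126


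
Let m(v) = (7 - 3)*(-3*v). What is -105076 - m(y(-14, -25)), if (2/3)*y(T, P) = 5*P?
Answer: -107326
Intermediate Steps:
y(T, P) = 15*P/2 (y(T, P) = 3*(5*P)/2 = 15*P/2)
m(v) = -12*v (m(v) = 4*(-3*v) = -12*v)
-105076 - m(y(-14, -25)) = -105076 - (-12)*(15/2)*(-25) = -105076 - (-12)*(-375)/2 = -105076 - 1*2250 = -105076 - 2250 = -107326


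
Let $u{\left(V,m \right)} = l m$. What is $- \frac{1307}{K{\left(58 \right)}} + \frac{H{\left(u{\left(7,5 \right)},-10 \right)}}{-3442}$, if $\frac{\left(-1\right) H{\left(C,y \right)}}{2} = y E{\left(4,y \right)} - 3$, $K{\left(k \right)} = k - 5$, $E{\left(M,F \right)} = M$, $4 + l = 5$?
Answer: $- \frac{2251626}{91213} \approx -24.685$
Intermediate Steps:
$l = 1$ ($l = -4 + 5 = 1$)
$u{\left(V,m \right)} = m$ ($u{\left(V,m \right)} = 1 m = m$)
$K{\left(k \right)} = -5 + k$
$H{\left(C,y \right)} = 6 - 8 y$ ($H{\left(C,y \right)} = - 2 \left(y 4 - 3\right) = - 2 \left(4 y - 3\right) = - 2 \left(-3 + 4 y\right) = 6 - 8 y$)
$- \frac{1307}{K{\left(58 \right)}} + \frac{H{\left(u{\left(7,5 \right)},-10 \right)}}{-3442} = - \frac{1307}{-5 + 58} + \frac{6 - -80}{-3442} = - \frac{1307}{53} + \left(6 + 80\right) \left(- \frac{1}{3442}\right) = \left(-1307\right) \frac{1}{53} + 86 \left(- \frac{1}{3442}\right) = - \frac{1307}{53} - \frac{43}{1721} = - \frac{2251626}{91213}$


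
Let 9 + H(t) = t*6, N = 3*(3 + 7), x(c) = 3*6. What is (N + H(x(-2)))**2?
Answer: 16641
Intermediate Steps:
x(c) = 18
N = 30 (N = 3*10 = 30)
H(t) = -9 + 6*t (H(t) = -9 + t*6 = -9 + 6*t)
(N + H(x(-2)))**2 = (30 + (-9 + 6*18))**2 = (30 + (-9 + 108))**2 = (30 + 99)**2 = 129**2 = 16641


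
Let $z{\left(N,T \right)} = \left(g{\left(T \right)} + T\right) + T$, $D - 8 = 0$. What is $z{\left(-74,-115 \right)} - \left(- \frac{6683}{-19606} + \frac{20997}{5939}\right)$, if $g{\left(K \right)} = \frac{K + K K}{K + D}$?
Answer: $- \frac{4440413337013}{12459083638} \approx -356.4$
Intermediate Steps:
$D = 8$ ($D = 8 + 0 = 8$)
$g{\left(K \right)} = \frac{K + K^{2}}{8 + K}$ ($g{\left(K \right)} = \frac{K + K K}{K + 8} = \frac{K + K^{2}}{8 + K}$)
$z{\left(N,T \right)} = 2 T + \frac{T \left(1 + T\right)}{8 + T}$ ($z{\left(N,T \right)} = \left(\frac{T \left(1 + T\right)}{8 + T} + T\right) + T = \left(T + \frac{T \left(1 + T\right)}{8 + T}\right) + T = 2 T + \frac{T \left(1 + T\right)}{8 + T}$)
$z{\left(-74,-115 \right)} - \left(- \frac{6683}{-19606} + \frac{20997}{5939}\right) = - \frac{115 \left(17 + 3 \left(-115\right)\right)}{8 - 115} - \left(- \frac{6683}{-19606} + \frac{20997}{5939}\right) = - \frac{115 \left(17 - 345\right)}{-107} - \left(\left(-6683\right) \left(- \frac{1}{19606}\right) + 20997 \cdot \frac{1}{5939}\right) = \left(-115\right) \left(- \frac{1}{107}\right) \left(-328\right) - \left(\frac{6683}{19606} + \frac{20997}{5939}\right) = - \frac{37720}{107} - \frac{451357519}{116440034} = - \frac{4440413337013}{12459083638}$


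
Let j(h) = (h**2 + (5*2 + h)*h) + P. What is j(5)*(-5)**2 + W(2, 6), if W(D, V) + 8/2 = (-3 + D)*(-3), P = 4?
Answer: 2599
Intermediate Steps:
j(h) = 4 + h**2 + h*(10 + h) (j(h) = (h**2 + (5*2 + h)*h) + 4 = (h**2 + (10 + h)*h) + 4 = (h**2 + h*(10 + h)) + 4 = 4 + h**2 + h*(10 + h))
W(D, V) = 5 - 3*D (W(D, V) = -4 + (-3 + D)*(-3) = -4 + (9 - 3*D) = 5 - 3*D)
j(5)*(-5)**2 + W(2, 6) = (4 + 2*5**2 + 10*5)*(-5)**2 + (5 - 3*2) = (4 + 2*25 + 50)*25 + (5 - 6) = (4 + 50 + 50)*25 - 1 = 104*25 - 1 = 2600 - 1 = 2599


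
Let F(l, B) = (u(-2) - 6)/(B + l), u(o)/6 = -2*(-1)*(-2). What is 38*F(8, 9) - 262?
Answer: -5594/17 ≈ -329.06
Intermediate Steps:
u(o) = -24 (u(o) = 6*(-2*(-1)*(-2)) = 6*(2*(-2)) = 6*(-4) = -24)
F(l, B) = -30/(B + l) (F(l, B) = (-24 - 6)/(B + l) = -30/(B + l))
38*F(8, 9) - 262 = 38*(-30/(9 + 8)) - 262 = 38*(-30/17) - 262 = -1140/17 - 262 = -5594/17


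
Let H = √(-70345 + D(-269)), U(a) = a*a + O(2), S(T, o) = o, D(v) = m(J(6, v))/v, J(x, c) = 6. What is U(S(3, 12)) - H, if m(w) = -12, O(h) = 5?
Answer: 149 - I*√5090231317/269 ≈ 149.0 - 265.23*I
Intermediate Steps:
D(v) = -12/v
U(a) = 5 + a² (U(a) = a*a + 5 = a² + 5 = 5 + a²)
H = I*√5090231317/269 (H = √(-70345 - 12/(-269)) = √(-70345 - 12*(-1/269)) = √(-70345 + 12/269) = √(-18922793/269) = I*√5090231317/269 ≈ 265.23*I)
U(S(3, 12)) - H = (5 + 12²) - I*√5090231317/269 = (5 + 144) - I*√5090231317/269 = 149 - I*√5090231317/269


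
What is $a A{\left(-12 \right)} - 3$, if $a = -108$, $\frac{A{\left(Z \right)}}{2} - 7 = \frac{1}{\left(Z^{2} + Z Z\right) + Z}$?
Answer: $- \frac{34863}{23} \approx -1515.8$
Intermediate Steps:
$A{\left(Z \right)} = 14 + \frac{2}{Z + 2 Z^{2}}$ ($A{\left(Z \right)} = 14 + \frac{2}{\left(Z^{2} + Z Z\right) + Z} = 14 + \frac{2}{\left(Z^{2} + Z^{2}\right) + Z} = 14 + \frac{2}{2 Z^{2} + Z} = 14 + \frac{2}{Z + 2 Z^{2}}$)
$a A{\left(-12 \right)} - 3 = - 108 \frac{2 \left(1 + 7 \left(-12\right) + 14 \left(-12\right)^{2}\right)}{\left(-12\right) \left(1 + 2 \left(-12\right)\right)} - 3 = - 108 \cdot 2 \left(- \frac{1}{12}\right) \frac{1}{1 - 24} \left(1 - 84 + 14 \cdot 144\right) - 3 = - 108 \cdot 2 \left(- \frac{1}{12}\right) \frac{1}{-23} \left(1 - 84 + 2016\right) - 3 = - 108 \cdot 2 \left(- \frac{1}{12}\right) \left(- \frac{1}{23}\right) 1933 - 3 = \left(-108\right) \frac{1933}{138} - 3 = - \frac{34794}{23} - 3 = - \frac{34863}{23}$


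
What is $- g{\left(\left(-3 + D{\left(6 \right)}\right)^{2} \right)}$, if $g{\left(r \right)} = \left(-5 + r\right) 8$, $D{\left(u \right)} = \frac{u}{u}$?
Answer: $8$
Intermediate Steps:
$D{\left(u \right)} = 1$
$g{\left(r \right)} = -40 + 8 r$
$- g{\left(\left(-3 + D{\left(6 \right)}\right)^{2} \right)} = - (-40 + 8 \left(-3 + 1\right)^{2}) = - (-40 + 8 \left(-2\right)^{2}) = - (-40 + 8 \cdot 4) = - (-40 + 32) = \left(-1\right) \left(-8\right) = 8$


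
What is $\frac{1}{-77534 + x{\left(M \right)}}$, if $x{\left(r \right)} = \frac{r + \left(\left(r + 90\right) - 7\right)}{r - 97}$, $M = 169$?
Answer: $- \frac{72}{5582027} \approx -1.2899 \cdot 10^{-5}$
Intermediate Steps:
$x{\left(r \right)} = \frac{83 + 2 r}{-97 + r}$ ($x{\left(r \right)} = \frac{r + \left(\left(90 + r\right) - 7\right)}{-97 + r} = \frac{r + \left(83 + r\right)}{-97 + r} = \frac{83 + 2 r}{-97 + r}$)
$\frac{1}{-77534 + x{\left(M \right)}} = \frac{1}{-77534 + \frac{83 + 2 \cdot 169}{-97 + 169}} = \frac{1}{-77534 + \frac{83 + 338}{72}} = \frac{1}{-77534 + \frac{1}{72} \cdot 421} = \frac{1}{-77534 + \frac{421}{72}} = \frac{1}{- \frac{5582027}{72}} = - \frac{72}{5582027}$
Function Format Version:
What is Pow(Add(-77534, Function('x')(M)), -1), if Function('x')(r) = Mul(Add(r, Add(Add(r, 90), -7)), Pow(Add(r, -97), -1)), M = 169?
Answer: Rational(-72, 5582027) ≈ -1.2899e-5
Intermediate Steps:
Function('x')(r) = Mul(Pow(Add(-97, r), -1), Add(83, Mul(2, r))) (Function('x')(r) = Mul(Add(r, Add(Add(90, r), -7)), Pow(Add(-97, r), -1)) = Mul(Add(r, Add(83, r)), Pow(Add(-97, r), -1)) = Mul(Add(83, Mul(2, r)), Pow(Add(-97, r), -1)) = Mul(Pow(Add(-97, r), -1), Add(83, Mul(2, r))))
Pow(Add(-77534, Function('x')(M)), -1) = Pow(Add(-77534, Mul(Pow(Add(-97, 169), -1), Add(83, Mul(2, 169)))), -1) = Pow(Add(-77534, Mul(Pow(72, -1), Add(83, 338))), -1) = Pow(Add(-77534, Mul(Rational(1, 72), 421)), -1) = Pow(Add(-77534, Rational(421, 72)), -1) = Pow(Rational(-5582027, 72), -1) = Rational(-72, 5582027)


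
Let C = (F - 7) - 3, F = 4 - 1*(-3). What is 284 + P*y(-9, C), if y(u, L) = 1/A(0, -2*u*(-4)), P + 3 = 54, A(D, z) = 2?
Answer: 619/2 ≈ 309.50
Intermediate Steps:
F = 7 (F = 4 + 3 = 7)
P = 51 (P = -3 + 54 = 51)
C = -3 (C = (7 - 7) - 3 = 0 - 3 = -3)
y(u, L) = ½ (y(u, L) = 1/2 = ½)
284 + P*y(-9, C) = 284 + 51*(½) = 284 + 51/2 = 619/2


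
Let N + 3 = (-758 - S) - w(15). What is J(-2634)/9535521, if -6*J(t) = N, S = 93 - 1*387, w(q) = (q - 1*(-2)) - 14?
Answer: 235/28606563 ≈ 8.2149e-6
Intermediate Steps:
w(q) = -12 + q (w(q) = (q + 2) - 14 = (2 + q) - 14 = -12 + q)
S = -294 (S = 93 - 387 = -294)
N = -470 (N = -3 + ((-758 - 1*(-294)) - (-12 + 15)) = -3 + ((-758 + 294) - 1*3) = -3 + (-464 - 3) = -3 - 467 = -470)
J(t) = 235/3 (J(t) = -⅙*(-470) = 235/3)
J(-2634)/9535521 = (235/3)/9535521 = (235/3)*(1/9535521) = 235/28606563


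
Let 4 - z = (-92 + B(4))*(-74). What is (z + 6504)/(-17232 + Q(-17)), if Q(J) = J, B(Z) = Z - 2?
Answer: 152/17249 ≈ 0.0088121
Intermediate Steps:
B(Z) = -2 + Z
z = -6656 (z = 4 - (-92 + (-2 + 4))*(-74) = 4 - (-92 + 2)*(-74) = 4 - (-90)*(-74) = 4 - 1*6660 = 4 - 6660 = -6656)
(z + 6504)/(-17232 + Q(-17)) = (-6656 + 6504)/(-17232 - 17) = -152/(-17249) = -152*(-1/17249) = 152/17249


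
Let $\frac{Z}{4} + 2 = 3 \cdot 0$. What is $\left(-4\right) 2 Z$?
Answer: $64$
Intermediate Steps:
$Z = -8$ ($Z = -8 + 4 \cdot 3 \cdot 0 = -8 + 4 \cdot 0 = -8 + 0 = -8$)
$\left(-4\right) 2 Z = \left(-4\right) 2 \left(-8\right) = \left(-8\right) \left(-8\right) = 64$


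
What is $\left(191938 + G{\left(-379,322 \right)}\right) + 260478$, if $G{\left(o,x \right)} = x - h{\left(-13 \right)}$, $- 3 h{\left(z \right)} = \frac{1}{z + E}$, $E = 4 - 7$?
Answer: $\frac{21731423}{48} \approx 4.5274 \cdot 10^{5}$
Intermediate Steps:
$E = -3$ ($E = 4 - 7 = -3$)
$h{\left(z \right)} = - \frac{1}{3 \left(-3 + z\right)}$ ($h{\left(z \right)} = - \frac{1}{3 \left(z - 3\right)} = - \frac{1}{3 \left(-3 + z\right)}$)
$G{\left(o,x \right)} = - \frac{1}{48} + x$ ($G{\left(o,x \right)} = x - - \frac{1}{-9 + 3 \left(-13\right)} = x - - \frac{1}{-9 - 39} = x - - \frac{1}{-48} = x - \left(-1\right) \left(- \frac{1}{48}\right) = x - \frac{1}{48} = - \frac{1}{48} + x$)
$\left(191938 + G{\left(-379,322 \right)}\right) + 260478 = \left(191938 + \left(- \frac{1}{48} + 322\right)\right) + 260478 = \left(191938 + \frac{15455}{48}\right) + 260478 = \frac{9228479}{48} + 260478 = \frac{21731423}{48}$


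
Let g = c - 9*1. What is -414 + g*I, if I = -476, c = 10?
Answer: -890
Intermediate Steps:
g = 1 (g = 10 - 9*1 = 10 - 9 = 1)
-414 + g*I = -414 + 1*(-476) = -414 - 476 = -890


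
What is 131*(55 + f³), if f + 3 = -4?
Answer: -37728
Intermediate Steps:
f = -7 (f = -3 - 4 = -7)
131*(55 + f³) = 131*(55 + (-7)³) = 131*(55 - 343) = 131*(-288) = -37728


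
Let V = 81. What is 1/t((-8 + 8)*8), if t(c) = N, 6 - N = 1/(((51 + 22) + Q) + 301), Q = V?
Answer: 455/2729 ≈ 0.16673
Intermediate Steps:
Q = 81
N = 2729/455 (N = 6 - 1/(((51 + 22) + 81) + 301) = 6 - 1/((73 + 81) + 301) = 6 - 1/(154 + 301) = 6 - 1/455 = 2729/455 ≈ 5.9978)
t(c) = 2729/455
1/t((-8 + 8)*8) = 1/(2729/455) = 455/2729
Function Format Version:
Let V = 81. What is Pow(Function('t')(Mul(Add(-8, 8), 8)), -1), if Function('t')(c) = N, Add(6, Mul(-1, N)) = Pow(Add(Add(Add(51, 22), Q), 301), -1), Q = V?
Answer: Rational(455, 2729) ≈ 0.16673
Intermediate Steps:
Q = 81
N = Rational(2729, 455) (N = Add(6, Mul(-1, Pow(Add(Add(Add(51, 22), 81), 301), -1))) = Add(6, Mul(-1, Pow(Add(Add(73, 81), 301), -1))) = Add(6, Mul(-1, Pow(Add(154, 301), -1))) = Add(6, Mul(-1, Pow(455, -1))) = Add(6, Mul(-1, Rational(1, 455))) = Add(6, Rational(-1, 455)) = Rational(2729, 455) ≈ 5.9978)
Function('t')(c) = Rational(2729, 455)
Pow(Function('t')(Mul(Add(-8, 8), 8)), -1) = Pow(Rational(2729, 455), -1) = Rational(455, 2729)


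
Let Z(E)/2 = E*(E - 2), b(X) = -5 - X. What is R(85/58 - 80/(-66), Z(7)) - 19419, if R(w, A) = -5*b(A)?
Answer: -19044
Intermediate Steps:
Z(E) = 2*E*(-2 + E) (Z(E) = 2*(E*(E - 2)) = 2*(E*(-2 + E)) = 2*E*(-2 + E))
R(w, A) = 25 + 5*A (R(w, A) = -5*(-5 - A) = 25 + 5*A)
R(85/58 - 80/(-66), Z(7)) - 19419 = (25 + 5*(2*7*(-2 + 7))) - 19419 = (25 + 5*(2*7*5)) - 19419 = (25 + 5*70) - 19419 = (25 + 350) - 19419 = 375 - 19419 = -19044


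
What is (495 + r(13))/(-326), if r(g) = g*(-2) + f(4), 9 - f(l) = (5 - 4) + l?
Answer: -473/326 ≈ -1.4509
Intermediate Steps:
f(l) = 8 - l (f(l) = 9 - ((5 - 4) + l) = 9 - (1 + l) = 9 + (-1 - l) = 8 - l)
r(g) = 4 - 2*g (r(g) = g*(-2) + (8 - 1*4) = -2*g + (8 - 4) = -2*g + 4 = 4 - 2*g)
(495 + r(13))/(-326) = (495 + (4 - 2*13))/(-326) = (495 + (4 - 26))*(-1/326) = (495 - 22)*(-1/326) = 473*(-1/326) = -473/326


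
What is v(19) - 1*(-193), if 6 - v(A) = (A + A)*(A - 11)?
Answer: -105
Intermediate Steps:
v(A) = 6 - 2*A*(-11 + A) (v(A) = 6 - (A + A)*(A - 11) = 6 - 2*A*(-11 + A))
v(19) - 1*(-193) = (6 - 2*19**2 + 22*19) - 1*(-193) = (6 - 2*361 + 418) + 193 = (6 - 722 + 418) + 193 = -298 + 193 = -105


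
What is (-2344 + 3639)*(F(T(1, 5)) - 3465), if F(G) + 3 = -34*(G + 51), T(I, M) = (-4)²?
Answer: -7441070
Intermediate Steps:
T(I, M) = 16
F(G) = -1737 - 34*G (F(G) = -3 - 34*(G + 51) = -3 - 34*(51 + G) = -3 + (-1734 - 34*G) = -1737 - 34*G)
(-2344 + 3639)*(F(T(1, 5)) - 3465) = (-2344 + 3639)*((-1737 - 34*16) - 3465) = 1295*((-1737 - 544) - 3465) = 1295*(-2281 - 3465) = 1295*(-5746) = -7441070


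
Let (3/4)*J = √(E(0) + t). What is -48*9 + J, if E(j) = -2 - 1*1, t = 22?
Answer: -432 + 4*√19/3 ≈ -426.19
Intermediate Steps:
E(j) = -3 (E(j) = -2 - 1 = -3)
J = 4*√19/3 (J = 4*√(-3 + 22)/3 = 4*√19/3 ≈ 5.8119)
-48*9 + J = -48*9 + 4*√19/3 = -432 + 4*√19/3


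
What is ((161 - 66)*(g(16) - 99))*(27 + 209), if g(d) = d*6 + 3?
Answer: 0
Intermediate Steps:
g(d) = 3 + 6*d (g(d) = 6*d + 3 = 3 + 6*d)
((161 - 66)*(g(16) - 99))*(27 + 209) = ((161 - 66)*((3 + 6*16) - 99))*(27 + 209) = (95*((3 + 96) - 99))*236 = (95*(99 - 99))*236 = (95*0)*236 = 0*236 = 0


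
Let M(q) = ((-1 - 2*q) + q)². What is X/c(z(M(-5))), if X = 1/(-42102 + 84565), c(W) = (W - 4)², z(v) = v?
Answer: 1/6114672 ≈ 1.6354e-7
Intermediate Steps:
M(q) = (-1 - q)²
c(W) = (-4 + W)²
X = 1/42463 ≈ 2.3550e-5
X/c(z(M(-5))) = 1/(42463*((-4 + (1 - 5)²)²)) = 1/(42463*((-4 + (-4)²)²)) = 1/(42463*((-4 + 16)²)) = 1/(42463*(12²)) = (1/42463)/144 = (1/42463)*(1/144) = 1/6114672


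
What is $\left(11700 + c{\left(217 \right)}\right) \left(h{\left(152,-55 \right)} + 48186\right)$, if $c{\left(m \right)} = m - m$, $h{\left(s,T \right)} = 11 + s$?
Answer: $565683300$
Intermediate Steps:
$c{\left(m \right)} = 0$
$\left(11700 + c{\left(217 \right)}\right) \left(h{\left(152,-55 \right)} + 48186\right) = \left(11700 + 0\right) \left(\left(11 + 152\right) + 48186\right) = 11700 \left(163 + 48186\right) = 11700 \cdot 48349 = 565683300$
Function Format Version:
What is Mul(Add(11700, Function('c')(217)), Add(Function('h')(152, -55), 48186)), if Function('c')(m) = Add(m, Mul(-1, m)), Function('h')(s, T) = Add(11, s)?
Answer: 565683300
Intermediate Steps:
Function('c')(m) = 0
Mul(Add(11700, Function('c')(217)), Add(Function('h')(152, -55), 48186)) = Mul(Add(11700, 0), Add(Add(11, 152), 48186)) = Mul(11700, Add(163, 48186)) = Mul(11700, 48349) = 565683300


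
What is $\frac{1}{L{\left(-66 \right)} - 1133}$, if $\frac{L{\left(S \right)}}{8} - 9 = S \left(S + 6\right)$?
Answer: $\frac{1}{30619} \approx 3.2659 \cdot 10^{-5}$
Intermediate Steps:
$L{\left(S \right)} = 72 + 8 S \left(6 + S\right)$ ($L{\left(S \right)} = 72 + 8 S \left(S + 6\right) = 72 + 8 S \left(6 + S\right)$)
$\frac{1}{L{\left(-66 \right)} - 1133} = \frac{1}{\left(72 + 8 \left(-66\right)^{2} + 48 \left(-66\right)\right) - 1133} = \frac{1}{\left(72 + 8 \cdot 4356 - 3168\right) - 1133} = \frac{1}{\left(72 + 34848 - 3168\right) - 1133} = \frac{1}{31752 - 1133} = \frac{1}{30619}$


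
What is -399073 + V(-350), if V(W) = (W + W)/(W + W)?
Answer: -399072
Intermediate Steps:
V(W) = 1 (V(W) = (2*W)/((2*W)) = (2*W)*(1/(2*W)) = 1)
-399073 + V(-350) = -399073 + 1 = -399072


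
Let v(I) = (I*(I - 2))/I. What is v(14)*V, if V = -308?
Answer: -3696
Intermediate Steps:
v(I) = -2 + I (v(I) = (I*(-2 + I))/I = -2 + I)
v(14)*V = (-2 + 14)*(-308) = 12*(-308) = -3696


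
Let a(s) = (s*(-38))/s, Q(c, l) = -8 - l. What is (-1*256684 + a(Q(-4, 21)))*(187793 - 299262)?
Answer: 28616544618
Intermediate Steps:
a(s) = -38 (a(s) = (-38*s)/s = -38)
(-1*256684 + a(Q(-4, 21)))*(187793 - 299262) = (-1*256684 - 38)*(187793 - 299262) = (-256684 - 38)*(-111469) = -256722*(-111469) = 28616544618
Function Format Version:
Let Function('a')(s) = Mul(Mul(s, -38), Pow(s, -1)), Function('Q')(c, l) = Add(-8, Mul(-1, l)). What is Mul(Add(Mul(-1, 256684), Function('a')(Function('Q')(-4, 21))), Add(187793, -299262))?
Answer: 28616544618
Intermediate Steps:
Function('a')(s) = -38 (Function('a')(s) = Mul(Mul(-38, s), Pow(s, -1)) = -38)
Mul(Add(Mul(-1, 256684), Function('a')(Function('Q')(-4, 21))), Add(187793, -299262)) = Mul(Add(Mul(-1, 256684), -38), Add(187793, -299262)) = Mul(Add(-256684, -38), -111469) = Mul(-256722, -111469) = 28616544618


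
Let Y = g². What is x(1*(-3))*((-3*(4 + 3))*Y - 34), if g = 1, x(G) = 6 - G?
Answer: -495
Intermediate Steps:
Y = 1 (Y = 1² = 1)
x(1*(-3))*((-3*(4 + 3))*Y - 34) = (6 - (-3))*(-3*(4 + 3)*1 - 34) = (6 - 1*(-3))*(-3*7*1 - 34) = (6 + 3)*(-21*1 - 34) = 9*(-21 - 34) = 9*(-55) = -495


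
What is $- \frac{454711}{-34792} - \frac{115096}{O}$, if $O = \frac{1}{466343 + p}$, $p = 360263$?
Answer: $- \frac{3310077624516681}{34792} \approx -9.5139 \cdot 10^{10}$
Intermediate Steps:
$O = \frac{1}{826606}$ ($O = \frac{1}{466343 + 360263} = \frac{1}{826606} \approx 1.2098 \cdot 10^{-6}$)
$- \frac{454711}{-34792} - \frac{115096}{O} = - \frac{454711}{-34792} - 115096 \frac{1}{\frac{1}{826606}} = \left(-454711\right) \left(- \frac{1}{34792}\right) - 95139044176 = \frac{454711}{34792} - 95139044176 = - \frac{3310077624516681}{34792}$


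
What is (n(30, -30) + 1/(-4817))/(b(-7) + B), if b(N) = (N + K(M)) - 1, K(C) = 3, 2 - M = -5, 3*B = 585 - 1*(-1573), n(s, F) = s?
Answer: 433527/10322831 ≈ 0.041997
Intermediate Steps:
B = 2158/3 (B = (585 - 1*(-1573))/3 = (585 + 1573)/3 = (⅓)*2158 = 2158/3 ≈ 719.33)
M = 7 (M = 2 - 1*(-5) = 2 + 5 = 7)
b(N) = 2 + N (b(N) = (N + 3) - 1 = (3 + N) - 1 = 2 + N)
(n(30, -30) + 1/(-4817))/(b(-7) + B) = (30 + 1/(-4817))/((2 - 7) + 2158/3) = (30 - 1/4817)/(-5 + 2158/3) = 144509/(4817*(2143/3)) = (144509/4817)*(3/2143) = 433527/10322831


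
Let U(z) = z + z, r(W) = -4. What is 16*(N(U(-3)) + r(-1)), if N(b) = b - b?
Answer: -64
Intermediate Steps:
U(z) = 2*z
N(b) = 0
16*(N(U(-3)) + r(-1)) = 16*(0 - 4) = 16*(-4) = -64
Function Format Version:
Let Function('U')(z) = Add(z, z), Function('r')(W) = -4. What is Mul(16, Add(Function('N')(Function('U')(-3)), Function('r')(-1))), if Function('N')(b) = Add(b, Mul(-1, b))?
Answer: -64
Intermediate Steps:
Function('U')(z) = Mul(2, z)
Function('N')(b) = 0
Mul(16, Add(Function('N')(Function('U')(-3)), Function('r')(-1))) = Mul(16, Add(0, -4)) = Mul(16, -4) = -64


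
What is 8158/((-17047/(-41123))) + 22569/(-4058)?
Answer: 1360998925429/69176726 ≈ 19674.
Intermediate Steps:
8158/((-17047/(-41123))) + 22569/(-4058) = 8158/((-17047*(-1/41123))) + 22569*(-1/4058) = 8158/(17047/41123) - 22569/4058 = 8158*(41123/17047) - 22569/4058 = 335481434/17047 - 22569/4058 = 1360998925429/69176726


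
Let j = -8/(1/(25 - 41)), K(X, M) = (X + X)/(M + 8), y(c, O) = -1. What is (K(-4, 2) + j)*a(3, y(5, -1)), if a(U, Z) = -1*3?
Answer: -1908/5 ≈ -381.60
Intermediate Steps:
a(U, Z) = -3
K(X, M) = 2*X/(8 + M) (K(X, M) = (2*X)/(8 + M) = 2*X/(8 + M))
j = 128 (j = -8/(1/(-16)) = -8/(-1/16) = -8*(-16) = 128)
(K(-4, 2) + j)*a(3, y(5, -1)) = (2*(-4)/(8 + 2) + 128)*(-3) = (2*(-4)/10 + 128)*(-3) = (2*(-4)*(⅒) + 128)*(-3) = (-⅘ + 128)*(-3) = (636/5)*(-3) = -1908/5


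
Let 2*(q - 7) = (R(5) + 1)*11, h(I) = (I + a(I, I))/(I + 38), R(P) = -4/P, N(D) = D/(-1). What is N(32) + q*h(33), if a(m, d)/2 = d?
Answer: -14701/710 ≈ -20.706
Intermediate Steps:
N(D) = -D (N(D) = D*(-1) = -D)
a(m, d) = 2*d
h(I) = 3*I/(38 + I) (h(I) = (I + 2*I)/(I + 38) = (3*I)/(38 + I) = 3*I/(38 + I))
q = 81/10 (q = 7 + ((-4/5 + 1)*11)/2 = 7 + ((1/5)*11)/2 = 7 + (1/2)*(11/5) = 7 + 11/10 = 81/10 ≈ 8.1000)
N(32) + q*h(33) = -1*32 + 81*(3*33/(38 + 33))/10 = -32 + 81*(3*33/71)/10 = -32 + 81*(3*33*(1/71))/10 = -32 + (81/10)*(99/71) = -32 + 8019/710 = -14701/710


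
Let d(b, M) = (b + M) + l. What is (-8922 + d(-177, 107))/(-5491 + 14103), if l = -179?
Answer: -9171/8612 ≈ -1.0649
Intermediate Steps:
d(b, M) = -179 + M + b (d(b, M) = (b + M) - 179 = (M + b) - 179 = -179 + M + b)
(-8922 + d(-177, 107))/(-5491 + 14103) = (-8922 + (-179 + 107 - 177))/(-5491 + 14103) = (-8922 - 249)/8612 = -9171*1/8612 = -9171/8612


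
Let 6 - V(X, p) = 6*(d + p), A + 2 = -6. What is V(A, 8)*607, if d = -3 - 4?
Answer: 0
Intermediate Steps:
A = -8 (A = -2 - 6 = -8)
d = -7
V(X, p) = 48 - 6*p (V(X, p) = 6 - 6*(-7 + p) = 6 - (-42 + 6*p) = 6 + (42 - 6*p) = 48 - 6*p)
V(A, 8)*607 = (48 - 6*8)*607 = (48 - 48)*607 = 0*607 = 0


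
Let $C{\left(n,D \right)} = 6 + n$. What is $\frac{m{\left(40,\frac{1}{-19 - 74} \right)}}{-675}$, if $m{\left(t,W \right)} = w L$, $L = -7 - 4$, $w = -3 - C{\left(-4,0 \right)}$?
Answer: $- \frac{11}{135} \approx -0.081481$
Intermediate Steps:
$w = -5$ ($w = -3 - \left(6 - 4\right) = -3 - 2 = -5$)
$L = -11$ ($L = -7 - 4 = -11$)
$m{\left(t,W \right)} = 55$ ($m{\left(t,W \right)} = \left(-5\right) \left(-11\right) = 55$)
$\frac{m{\left(40,\frac{1}{-19 - 74} \right)}}{-675} = \frac{55}{-675} = 55 \left(- \frac{1}{675}\right) = - \frac{11}{135}$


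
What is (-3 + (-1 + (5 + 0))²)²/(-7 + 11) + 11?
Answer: 213/4 ≈ 53.250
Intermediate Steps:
(-3 + (-1 + (5 + 0))²)²/(-7 + 11) + 11 = (-3 + (-1 + 5)²)²/4 + 11 = (-3 + 4²)²*(¼) + 11 = (-3 + 16)²*(¼) + 11 = 13²*(¼) + 11 = 169*(¼) + 11 = 169/4 + 11 = 213/4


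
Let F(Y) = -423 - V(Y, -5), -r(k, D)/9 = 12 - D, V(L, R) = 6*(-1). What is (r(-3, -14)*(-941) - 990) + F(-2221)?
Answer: 218787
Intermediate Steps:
V(L, R) = -6
r(k, D) = -108 + 9*D (r(k, D) = -9*(12 - D) = -108 + 9*D)
F(Y) = -417 (F(Y) = -423 - 1*(-6) = -423 + 6 = -417)
(r(-3, -14)*(-941) - 990) + F(-2221) = ((-108 + 9*(-14))*(-941) - 990) - 417 = ((-108 - 126)*(-941) - 990) - 417 = (-234*(-941) - 990) - 417 = (220194 - 990) - 417 = 219204 - 417 = 218787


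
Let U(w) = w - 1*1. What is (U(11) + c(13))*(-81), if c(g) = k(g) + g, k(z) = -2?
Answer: -1701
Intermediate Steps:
U(w) = -1 + w (U(w) = w - 1 = -1 + w)
c(g) = -2 + g
(U(11) + c(13))*(-81) = ((-1 + 11) + (-2 + 13))*(-81) = (10 + 11)*(-81) = 21*(-81) = -1701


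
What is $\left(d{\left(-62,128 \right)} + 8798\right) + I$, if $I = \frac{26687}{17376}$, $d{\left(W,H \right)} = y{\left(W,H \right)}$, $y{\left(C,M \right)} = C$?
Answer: $\frac{151823423}{17376} \approx 8737.5$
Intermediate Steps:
$d{\left(W,H \right)} = W$
$I = \frac{26687}{17376}$ ($I = 26687 \cdot \frac{1}{17376} = \frac{26687}{17376} \approx 1.5359$)
$\left(d{\left(-62,128 \right)} + 8798\right) + I = \left(-62 + 8798\right) + \frac{26687}{17376} = 8736 + \frac{26687}{17376} = \frac{151823423}{17376}$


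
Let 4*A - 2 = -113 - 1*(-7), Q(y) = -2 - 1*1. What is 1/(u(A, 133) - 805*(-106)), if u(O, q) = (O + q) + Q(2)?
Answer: 1/85434 ≈ 1.1705e-5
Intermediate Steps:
Q(y) = -3 (Q(y) = -2 - 1 = -3)
A = -26 (A = ½ + (-113 - 1*(-7))/4 = ½ + (-113 + 7)/4 = ½ + (¼)*(-106) = ½ - 53/2 = -26)
u(O, q) = -3 + O + q (u(O, q) = (O + q) - 3 = -3 + O + q)
1/(u(A, 133) - 805*(-106)) = 1/((-3 - 26 + 133) - 805*(-106)) = 1/(104 + 85330) = 1/85434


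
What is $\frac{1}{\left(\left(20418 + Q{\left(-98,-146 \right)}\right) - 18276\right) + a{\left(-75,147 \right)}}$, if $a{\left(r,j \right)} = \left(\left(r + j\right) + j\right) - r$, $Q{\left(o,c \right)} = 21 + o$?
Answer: $\frac{1}{2359} \approx 0.00042391$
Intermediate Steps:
$a{\left(r,j \right)} = 2 j$ ($a{\left(r,j \right)} = \left(\left(j + r\right) + j\right) - r = \left(r + 2 j\right) - r = 2 j$)
$\frac{1}{\left(\left(20418 + Q{\left(-98,-146 \right)}\right) - 18276\right) + a{\left(-75,147 \right)}} = \frac{1}{\left(\left(20418 + \left(21 - 98\right)\right) - 18276\right) + 2 \cdot 147} = \frac{1}{\left(\left(20418 - 77\right) - 18276\right) + 294} = \frac{1}{\left(20341 - 18276\right) + 294} = \frac{1}{2065 + 294} = \frac{1}{2359}$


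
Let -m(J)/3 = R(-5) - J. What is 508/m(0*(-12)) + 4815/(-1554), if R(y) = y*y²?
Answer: -338731/194250 ≈ -1.7438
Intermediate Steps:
R(y) = y³
m(J) = 375 + 3*J (m(J) = -3*((-5)³ - J) = -3*(-125 - J) = 375 + 3*J)
508/m(0*(-12)) + 4815/(-1554) = 508/(375 + 3*(0*(-12))) + 4815/(-1554) = 508/(375 + 3*0) + 4815*(-1/1554) = 508/(375 + 0) - 1605/518 = 508/375 - 1605/518 = -338731/194250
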